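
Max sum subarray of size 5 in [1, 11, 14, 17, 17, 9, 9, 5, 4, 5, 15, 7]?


[0:5]: 60
[1:6]: 68
[2:7]: 66
[3:8]: 57
[4:9]: 44
[5:10]: 32
[6:11]: 38
[7:12]: 36

Max: 68 at [1:6]


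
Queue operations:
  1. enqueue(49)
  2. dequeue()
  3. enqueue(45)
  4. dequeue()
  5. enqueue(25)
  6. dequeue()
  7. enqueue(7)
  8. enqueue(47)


enqueue(49) -> [49]
dequeue()->49, []
enqueue(45) -> [45]
dequeue()->45, []
enqueue(25) -> [25]
dequeue()->25, []
enqueue(7) -> [7]
enqueue(47) -> [7, 47]

Final queue: [7, 47]


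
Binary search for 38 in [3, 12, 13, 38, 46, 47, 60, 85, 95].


Step 1: lo=0, hi=8, mid=4, val=46
Step 2: lo=0, hi=3, mid=1, val=12
Step 3: lo=2, hi=3, mid=2, val=13
Step 4: lo=3, hi=3, mid=3, val=38

Found at index 3


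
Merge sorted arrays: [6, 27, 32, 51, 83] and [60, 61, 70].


Take 6 from A
Take 27 from A
Take 32 from A
Take 51 from A
Take 60 from B
Take 61 from B
Take 70 from B

Merged: [6, 27, 32, 51, 60, 61, 70, 83]


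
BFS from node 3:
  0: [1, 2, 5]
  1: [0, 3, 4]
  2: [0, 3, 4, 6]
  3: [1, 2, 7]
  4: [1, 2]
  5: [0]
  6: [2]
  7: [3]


Visit 3, enqueue [1, 2, 7]
Visit 1, enqueue [0, 4]
Visit 2, enqueue [6]
Visit 7, enqueue []
Visit 0, enqueue [5]
Visit 4, enqueue []
Visit 6, enqueue []
Visit 5, enqueue []

BFS order: [3, 1, 2, 7, 0, 4, 6, 5]


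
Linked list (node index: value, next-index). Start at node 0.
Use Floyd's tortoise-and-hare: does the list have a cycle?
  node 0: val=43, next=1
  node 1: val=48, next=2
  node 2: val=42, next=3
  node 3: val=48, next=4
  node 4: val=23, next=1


Floyd's tortoise (slow, +1) and hare (fast, +2):
  init: slow=0, fast=0
  step 1: slow=1, fast=2
  step 2: slow=2, fast=4
  step 3: slow=3, fast=2
  step 4: slow=4, fast=4
  slow == fast at node 4: cycle detected

Cycle: yes


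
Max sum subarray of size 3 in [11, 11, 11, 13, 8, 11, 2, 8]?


[0:3]: 33
[1:4]: 35
[2:5]: 32
[3:6]: 32
[4:7]: 21
[5:8]: 21

Max: 35 at [1:4]


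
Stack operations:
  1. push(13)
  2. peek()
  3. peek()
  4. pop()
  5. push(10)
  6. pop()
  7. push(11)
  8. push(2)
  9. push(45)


push(13) -> [13]
peek()->13
peek()->13
pop()->13, []
push(10) -> [10]
pop()->10, []
push(11) -> [11]
push(2) -> [11, 2]
push(45) -> [11, 2, 45]

Final stack: [11, 2, 45]


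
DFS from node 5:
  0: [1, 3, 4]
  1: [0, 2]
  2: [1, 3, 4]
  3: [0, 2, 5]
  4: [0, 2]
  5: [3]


Visit 5, push [3]
Visit 3, push [2, 0]
Visit 0, push [4, 1]
Visit 1, push [2]
Visit 2, push [4]
Visit 4, push []

DFS order: [5, 3, 0, 1, 2, 4]


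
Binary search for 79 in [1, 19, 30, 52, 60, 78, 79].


Step 1: lo=0, hi=6, mid=3, val=52
Step 2: lo=4, hi=6, mid=5, val=78
Step 3: lo=6, hi=6, mid=6, val=79

Found at index 6


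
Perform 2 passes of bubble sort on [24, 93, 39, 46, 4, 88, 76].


Initial: [24, 93, 39, 46, 4, 88, 76]
Pass 1: [24, 39, 46, 4, 88, 76, 93] (5 swaps)
Pass 2: [24, 39, 4, 46, 76, 88, 93] (2 swaps)

After 2 passes: [24, 39, 4, 46, 76, 88, 93]


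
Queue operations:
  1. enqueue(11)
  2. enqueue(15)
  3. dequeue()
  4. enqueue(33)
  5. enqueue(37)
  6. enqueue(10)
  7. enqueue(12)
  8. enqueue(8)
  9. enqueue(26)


enqueue(11) -> [11]
enqueue(15) -> [11, 15]
dequeue()->11, [15]
enqueue(33) -> [15, 33]
enqueue(37) -> [15, 33, 37]
enqueue(10) -> [15, 33, 37, 10]
enqueue(12) -> [15, 33, 37, 10, 12]
enqueue(8) -> [15, 33, 37, 10, 12, 8]
enqueue(26) -> [15, 33, 37, 10, 12, 8, 26]

Final queue: [15, 33, 37, 10, 12, 8, 26]


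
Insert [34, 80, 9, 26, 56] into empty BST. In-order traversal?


Insert 34: root
Insert 80: R from 34
Insert 9: L from 34
Insert 26: L from 34 -> R from 9
Insert 56: R from 34 -> L from 80

In-order: [9, 26, 34, 56, 80]


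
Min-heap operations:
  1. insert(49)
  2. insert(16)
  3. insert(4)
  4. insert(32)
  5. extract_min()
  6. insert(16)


insert(49) -> [49]
insert(16) -> [16, 49]
insert(4) -> [4, 49, 16]
insert(32) -> [4, 32, 16, 49]
extract_min()->4, [16, 32, 49]
insert(16) -> [16, 16, 49, 32]

Final heap: [16, 16, 49, 32]


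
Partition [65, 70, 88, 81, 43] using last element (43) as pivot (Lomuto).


Pivot: 43
Place pivot at 0: [43, 70, 88, 81, 65]

Partitioned: [43, 70, 88, 81, 65]


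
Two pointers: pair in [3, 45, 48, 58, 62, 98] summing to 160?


lo=0(3)+hi=5(98)=101
lo=1(45)+hi=5(98)=143
lo=2(48)+hi=5(98)=146
lo=3(58)+hi=5(98)=156
lo=4(62)+hi=5(98)=160

Yes: 62+98=160


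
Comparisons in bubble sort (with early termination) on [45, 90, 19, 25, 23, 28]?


Algorithm: bubble sort (with early termination)
Input: [45, 90, 19, 25, 23, 28]
Sorted: [19, 23, 25, 28, 45, 90]

14


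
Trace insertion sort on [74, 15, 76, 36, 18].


Initial: [74, 15, 76, 36, 18]
Insert 15: [15, 74, 76, 36, 18]
Insert 76: [15, 74, 76, 36, 18]
Insert 36: [15, 36, 74, 76, 18]
Insert 18: [15, 18, 36, 74, 76]

Sorted: [15, 18, 36, 74, 76]


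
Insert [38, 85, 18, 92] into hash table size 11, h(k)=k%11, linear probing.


Insert 38: h=5 -> slot 5
Insert 85: h=8 -> slot 8
Insert 18: h=7 -> slot 7
Insert 92: h=4 -> slot 4

Table: [None, None, None, None, 92, 38, None, 18, 85, None, None]


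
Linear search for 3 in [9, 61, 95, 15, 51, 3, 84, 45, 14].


i=0: 9!=3
i=1: 61!=3
i=2: 95!=3
i=3: 15!=3
i=4: 51!=3
i=5: 3==3 found!

Found at 5, 6 comps


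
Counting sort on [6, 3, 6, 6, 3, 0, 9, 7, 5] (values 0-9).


Input: [6, 3, 6, 6, 3, 0, 9, 7, 5]
Counts: [1, 0, 0, 2, 0, 1, 3, 1, 0, 1]

Sorted: [0, 3, 3, 5, 6, 6, 6, 7, 9]


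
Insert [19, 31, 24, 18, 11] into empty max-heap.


Insert 19: [19]
Insert 31: [31, 19]
Insert 24: [31, 19, 24]
Insert 18: [31, 19, 24, 18]
Insert 11: [31, 19, 24, 18, 11]

Final heap: [31, 19, 24, 18, 11]


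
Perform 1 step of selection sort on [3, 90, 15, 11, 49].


Initial: [3, 90, 15, 11, 49]
Step 1: min=3 at 0
  Swap: [3, 90, 15, 11, 49]

After 1 step: [3, 90, 15, 11, 49]


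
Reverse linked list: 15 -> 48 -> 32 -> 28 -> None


Step 1: curr=15, set curr.next=prev(None) | reversed so far: 15
Step 2: curr=48, set curr.next=prev(15) | reversed so far: 48 -> 15
Step 3: curr=32, set curr.next=prev(48) | reversed so far: 32 -> 48 -> 15
Step 4: curr=28, set curr.next=prev(32) | reversed so far: 28 -> 32 -> 48 -> 15

28 -> 32 -> 48 -> 15 -> None


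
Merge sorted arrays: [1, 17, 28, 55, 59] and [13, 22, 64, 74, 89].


Take 1 from A
Take 13 from B
Take 17 from A
Take 22 from B
Take 28 from A
Take 55 from A
Take 59 from A

Merged: [1, 13, 17, 22, 28, 55, 59, 64, 74, 89]


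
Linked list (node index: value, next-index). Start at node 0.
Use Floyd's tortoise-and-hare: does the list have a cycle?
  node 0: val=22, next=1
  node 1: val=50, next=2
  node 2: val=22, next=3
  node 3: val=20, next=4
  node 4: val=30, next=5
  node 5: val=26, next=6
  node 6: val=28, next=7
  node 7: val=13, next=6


Floyd's tortoise (slow, +1) and hare (fast, +2):
  init: slow=0, fast=0
  step 1: slow=1, fast=2
  step 2: slow=2, fast=4
  step 3: slow=3, fast=6
  step 4: slow=4, fast=6
  step 5: slow=5, fast=6
  step 6: slow=6, fast=6
  slow == fast at node 6: cycle detected

Cycle: yes


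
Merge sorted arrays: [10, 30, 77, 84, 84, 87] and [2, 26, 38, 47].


Take 2 from B
Take 10 from A
Take 26 from B
Take 30 from A
Take 38 from B
Take 47 from B

Merged: [2, 10, 26, 30, 38, 47, 77, 84, 84, 87]


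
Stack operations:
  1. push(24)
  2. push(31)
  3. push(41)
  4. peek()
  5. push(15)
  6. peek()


push(24) -> [24]
push(31) -> [24, 31]
push(41) -> [24, 31, 41]
peek()->41
push(15) -> [24, 31, 41, 15]
peek()->15

Final stack: [24, 31, 41, 15]


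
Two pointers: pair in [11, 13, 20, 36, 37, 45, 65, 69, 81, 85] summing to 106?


lo=0(11)+hi=9(85)=96
lo=1(13)+hi=9(85)=98
lo=2(20)+hi=9(85)=105
lo=3(36)+hi=9(85)=121
lo=3(36)+hi=8(81)=117
lo=3(36)+hi=7(69)=105
lo=4(37)+hi=7(69)=106

Yes: 37+69=106


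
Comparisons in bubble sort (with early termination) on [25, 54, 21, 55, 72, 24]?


Algorithm: bubble sort (with early termination)
Input: [25, 54, 21, 55, 72, 24]
Sorted: [21, 24, 25, 54, 55, 72]

15


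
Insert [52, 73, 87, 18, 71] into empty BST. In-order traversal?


Insert 52: root
Insert 73: R from 52
Insert 87: R from 52 -> R from 73
Insert 18: L from 52
Insert 71: R from 52 -> L from 73

In-order: [18, 52, 71, 73, 87]


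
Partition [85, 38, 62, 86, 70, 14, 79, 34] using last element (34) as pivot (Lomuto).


Pivot: 34
  14 <= 34: swap -> [14, 38, 62, 86, 70, 85, 79, 34]
Place pivot at 1: [14, 34, 62, 86, 70, 85, 79, 38]

Partitioned: [14, 34, 62, 86, 70, 85, 79, 38]


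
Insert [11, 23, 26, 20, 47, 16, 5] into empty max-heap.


Insert 11: [11]
Insert 23: [23, 11]
Insert 26: [26, 11, 23]
Insert 20: [26, 20, 23, 11]
Insert 47: [47, 26, 23, 11, 20]
Insert 16: [47, 26, 23, 11, 20, 16]
Insert 5: [47, 26, 23, 11, 20, 16, 5]

Final heap: [47, 26, 23, 11, 20, 16, 5]


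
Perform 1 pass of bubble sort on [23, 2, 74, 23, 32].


Initial: [23, 2, 74, 23, 32]
Pass 1: [2, 23, 23, 32, 74] (3 swaps)

After 1 pass: [2, 23, 23, 32, 74]


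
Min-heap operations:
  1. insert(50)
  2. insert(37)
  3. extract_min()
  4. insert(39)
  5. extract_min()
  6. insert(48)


insert(50) -> [50]
insert(37) -> [37, 50]
extract_min()->37, [50]
insert(39) -> [39, 50]
extract_min()->39, [50]
insert(48) -> [48, 50]

Final heap: [48, 50]


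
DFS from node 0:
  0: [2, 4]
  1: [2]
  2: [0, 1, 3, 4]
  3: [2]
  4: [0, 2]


Visit 0, push [4, 2]
Visit 2, push [4, 3, 1]
Visit 1, push []
Visit 3, push []
Visit 4, push []

DFS order: [0, 2, 1, 3, 4]


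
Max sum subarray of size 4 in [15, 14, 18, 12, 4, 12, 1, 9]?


[0:4]: 59
[1:5]: 48
[2:6]: 46
[3:7]: 29
[4:8]: 26

Max: 59 at [0:4]


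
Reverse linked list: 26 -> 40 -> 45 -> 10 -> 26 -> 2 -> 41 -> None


Step 1: curr=26, set curr.next=prev(None) | reversed so far: 26
Step 2: curr=40, set curr.next=prev(26) | reversed so far: 40 -> 26
Step 3: curr=45, set curr.next=prev(40) | reversed so far: 45 -> 40 -> 26
Step 4: curr=10, set curr.next=prev(45) | reversed so far: 10 -> 45 -> 40 -> 26
Step 5: curr=26, set curr.next=prev(10) | reversed so far: 26 -> 10 -> 45 -> 40 -> 26
Step 6: curr=2, set curr.next=prev(26) | reversed so far: 2 -> 26 -> 10 -> 45 -> 40 -> 26
Step 7: curr=41, set curr.next=prev(2) | reversed so far: 41 -> 2 -> 26 -> 10 -> 45 -> 40 -> 26

41 -> 2 -> 26 -> 10 -> 45 -> 40 -> 26 -> None


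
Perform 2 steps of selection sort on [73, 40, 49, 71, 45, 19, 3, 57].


Initial: [73, 40, 49, 71, 45, 19, 3, 57]
Step 1: min=3 at 6
  Swap: [3, 40, 49, 71, 45, 19, 73, 57]
Step 2: min=19 at 5
  Swap: [3, 19, 49, 71, 45, 40, 73, 57]

After 2 steps: [3, 19, 49, 71, 45, 40, 73, 57]


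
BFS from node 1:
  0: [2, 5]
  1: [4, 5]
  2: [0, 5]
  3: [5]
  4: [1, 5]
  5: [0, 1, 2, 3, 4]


Visit 1, enqueue [4, 5]
Visit 4, enqueue []
Visit 5, enqueue [0, 2, 3]
Visit 0, enqueue []
Visit 2, enqueue []
Visit 3, enqueue []

BFS order: [1, 4, 5, 0, 2, 3]


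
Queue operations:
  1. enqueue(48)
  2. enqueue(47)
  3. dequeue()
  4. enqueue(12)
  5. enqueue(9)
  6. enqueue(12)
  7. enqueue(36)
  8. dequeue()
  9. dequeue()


enqueue(48) -> [48]
enqueue(47) -> [48, 47]
dequeue()->48, [47]
enqueue(12) -> [47, 12]
enqueue(9) -> [47, 12, 9]
enqueue(12) -> [47, 12, 9, 12]
enqueue(36) -> [47, 12, 9, 12, 36]
dequeue()->47, [12, 9, 12, 36]
dequeue()->12, [9, 12, 36]

Final queue: [9, 12, 36]


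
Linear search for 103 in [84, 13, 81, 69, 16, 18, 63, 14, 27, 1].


i=0: 84!=103
i=1: 13!=103
i=2: 81!=103
i=3: 69!=103
i=4: 16!=103
i=5: 18!=103
i=6: 63!=103
i=7: 14!=103
i=8: 27!=103
i=9: 1!=103

Not found, 10 comps


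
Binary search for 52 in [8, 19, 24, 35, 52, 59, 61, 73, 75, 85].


Step 1: lo=0, hi=9, mid=4, val=52

Found at index 4


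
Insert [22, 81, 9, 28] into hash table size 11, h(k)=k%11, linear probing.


Insert 22: h=0 -> slot 0
Insert 81: h=4 -> slot 4
Insert 9: h=9 -> slot 9
Insert 28: h=6 -> slot 6

Table: [22, None, None, None, 81, None, 28, None, None, 9, None]


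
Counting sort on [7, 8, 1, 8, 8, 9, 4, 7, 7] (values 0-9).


Input: [7, 8, 1, 8, 8, 9, 4, 7, 7]
Counts: [0, 1, 0, 0, 1, 0, 0, 3, 3, 1]

Sorted: [1, 4, 7, 7, 7, 8, 8, 8, 9]


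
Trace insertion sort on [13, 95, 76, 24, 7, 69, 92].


Initial: [13, 95, 76, 24, 7, 69, 92]
Insert 95: [13, 95, 76, 24, 7, 69, 92]
Insert 76: [13, 76, 95, 24, 7, 69, 92]
Insert 24: [13, 24, 76, 95, 7, 69, 92]
Insert 7: [7, 13, 24, 76, 95, 69, 92]
Insert 69: [7, 13, 24, 69, 76, 95, 92]
Insert 92: [7, 13, 24, 69, 76, 92, 95]

Sorted: [7, 13, 24, 69, 76, 92, 95]


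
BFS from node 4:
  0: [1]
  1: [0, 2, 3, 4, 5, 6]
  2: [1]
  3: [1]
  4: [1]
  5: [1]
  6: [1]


Visit 4, enqueue [1]
Visit 1, enqueue [0, 2, 3, 5, 6]
Visit 0, enqueue []
Visit 2, enqueue []
Visit 3, enqueue []
Visit 5, enqueue []
Visit 6, enqueue []

BFS order: [4, 1, 0, 2, 3, 5, 6]


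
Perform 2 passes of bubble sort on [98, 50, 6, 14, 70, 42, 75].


Initial: [98, 50, 6, 14, 70, 42, 75]
Pass 1: [50, 6, 14, 70, 42, 75, 98] (6 swaps)
Pass 2: [6, 14, 50, 42, 70, 75, 98] (3 swaps)

After 2 passes: [6, 14, 50, 42, 70, 75, 98]


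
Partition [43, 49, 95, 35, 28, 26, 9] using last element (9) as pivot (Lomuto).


Pivot: 9
Place pivot at 0: [9, 49, 95, 35, 28, 26, 43]

Partitioned: [9, 49, 95, 35, 28, 26, 43]


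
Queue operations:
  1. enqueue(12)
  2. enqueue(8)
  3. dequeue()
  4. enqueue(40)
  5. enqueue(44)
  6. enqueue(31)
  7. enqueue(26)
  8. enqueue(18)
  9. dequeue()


enqueue(12) -> [12]
enqueue(8) -> [12, 8]
dequeue()->12, [8]
enqueue(40) -> [8, 40]
enqueue(44) -> [8, 40, 44]
enqueue(31) -> [8, 40, 44, 31]
enqueue(26) -> [8, 40, 44, 31, 26]
enqueue(18) -> [8, 40, 44, 31, 26, 18]
dequeue()->8, [40, 44, 31, 26, 18]

Final queue: [40, 44, 31, 26, 18]


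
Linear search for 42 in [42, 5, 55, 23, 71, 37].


i=0: 42==42 found!

Found at 0, 1 comps


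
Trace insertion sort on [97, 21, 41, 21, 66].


Initial: [97, 21, 41, 21, 66]
Insert 21: [21, 97, 41, 21, 66]
Insert 41: [21, 41, 97, 21, 66]
Insert 21: [21, 21, 41, 97, 66]
Insert 66: [21, 21, 41, 66, 97]

Sorted: [21, 21, 41, 66, 97]


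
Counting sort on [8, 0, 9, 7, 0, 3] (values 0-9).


Input: [8, 0, 9, 7, 0, 3]
Counts: [2, 0, 0, 1, 0, 0, 0, 1, 1, 1]

Sorted: [0, 0, 3, 7, 8, 9]


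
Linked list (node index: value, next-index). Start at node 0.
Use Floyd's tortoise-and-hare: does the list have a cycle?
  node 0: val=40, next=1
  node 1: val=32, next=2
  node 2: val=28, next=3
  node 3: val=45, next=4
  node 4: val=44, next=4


Floyd's tortoise (slow, +1) and hare (fast, +2):
  init: slow=0, fast=0
  step 1: slow=1, fast=2
  step 2: slow=2, fast=4
  step 3: slow=3, fast=4
  step 4: slow=4, fast=4
  slow == fast at node 4: cycle detected

Cycle: yes


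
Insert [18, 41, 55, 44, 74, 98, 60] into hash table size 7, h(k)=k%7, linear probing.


Insert 18: h=4 -> slot 4
Insert 41: h=6 -> slot 6
Insert 55: h=6, 1 probes -> slot 0
Insert 44: h=2 -> slot 2
Insert 74: h=4, 1 probes -> slot 5
Insert 98: h=0, 1 probes -> slot 1
Insert 60: h=4, 6 probes -> slot 3

Table: [55, 98, 44, 60, 18, 74, 41]


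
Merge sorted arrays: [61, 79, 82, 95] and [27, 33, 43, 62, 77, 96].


Take 27 from B
Take 33 from B
Take 43 from B
Take 61 from A
Take 62 from B
Take 77 from B
Take 79 from A
Take 82 from A
Take 95 from A

Merged: [27, 33, 43, 61, 62, 77, 79, 82, 95, 96]


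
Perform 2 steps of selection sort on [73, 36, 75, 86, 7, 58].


Initial: [73, 36, 75, 86, 7, 58]
Step 1: min=7 at 4
  Swap: [7, 36, 75, 86, 73, 58]
Step 2: min=36 at 1
  Swap: [7, 36, 75, 86, 73, 58]

After 2 steps: [7, 36, 75, 86, 73, 58]


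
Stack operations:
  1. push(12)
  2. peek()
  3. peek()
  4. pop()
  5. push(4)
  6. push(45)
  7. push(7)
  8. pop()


push(12) -> [12]
peek()->12
peek()->12
pop()->12, []
push(4) -> [4]
push(45) -> [4, 45]
push(7) -> [4, 45, 7]
pop()->7, [4, 45]

Final stack: [4, 45]


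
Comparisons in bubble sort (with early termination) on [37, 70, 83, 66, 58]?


Algorithm: bubble sort (with early termination)
Input: [37, 70, 83, 66, 58]
Sorted: [37, 58, 66, 70, 83]

10


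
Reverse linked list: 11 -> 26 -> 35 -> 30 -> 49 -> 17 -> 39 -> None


Step 1: curr=11, set curr.next=prev(None) | reversed so far: 11
Step 2: curr=26, set curr.next=prev(11) | reversed so far: 26 -> 11
Step 3: curr=35, set curr.next=prev(26) | reversed so far: 35 -> 26 -> 11
Step 4: curr=30, set curr.next=prev(35) | reversed so far: 30 -> 35 -> 26 -> 11
Step 5: curr=49, set curr.next=prev(30) | reversed so far: 49 -> 30 -> 35 -> 26 -> 11
Step 6: curr=17, set curr.next=prev(49) | reversed so far: 17 -> 49 -> 30 -> 35 -> 26 -> 11
Step 7: curr=39, set curr.next=prev(17) | reversed so far: 39 -> 17 -> 49 -> 30 -> 35 -> 26 -> 11

39 -> 17 -> 49 -> 30 -> 35 -> 26 -> 11 -> None


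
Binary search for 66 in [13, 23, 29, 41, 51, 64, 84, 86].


Step 1: lo=0, hi=7, mid=3, val=41
Step 2: lo=4, hi=7, mid=5, val=64
Step 3: lo=6, hi=7, mid=6, val=84

Not found


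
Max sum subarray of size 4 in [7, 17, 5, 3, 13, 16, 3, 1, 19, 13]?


[0:4]: 32
[1:5]: 38
[2:6]: 37
[3:7]: 35
[4:8]: 33
[5:9]: 39
[6:10]: 36

Max: 39 at [5:9]


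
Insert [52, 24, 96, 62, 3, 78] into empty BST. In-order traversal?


Insert 52: root
Insert 24: L from 52
Insert 96: R from 52
Insert 62: R from 52 -> L from 96
Insert 3: L from 52 -> L from 24
Insert 78: R from 52 -> L from 96 -> R from 62

In-order: [3, 24, 52, 62, 78, 96]


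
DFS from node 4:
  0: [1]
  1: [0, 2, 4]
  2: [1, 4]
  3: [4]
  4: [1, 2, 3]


Visit 4, push [3, 2, 1]
Visit 1, push [2, 0]
Visit 0, push []
Visit 2, push []
Visit 3, push []

DFS order: [4, 1, 0, 2, 3]


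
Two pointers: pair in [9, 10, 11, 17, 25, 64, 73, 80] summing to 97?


lo=0(9)+hi=7(80)=89
lo=1(10)+hi=7(80)=90
lo=2(11)+hi=7(80)=91
lo=3(17)+hi=7(80)=97

Yes: 17+80=97


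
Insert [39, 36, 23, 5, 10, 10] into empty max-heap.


Insert 39: [39]
Insert 36: [39, 36]
Insert 23: [39, 36, 23]
Insert 5: [39, 36, 23, 5]
Insert 10: [39, 36, 23, 5, 10]
Insert 10: [39, 36, 23, 5, 10, 10]

Final heap: [39, 36, 23, 5, 10, 10]


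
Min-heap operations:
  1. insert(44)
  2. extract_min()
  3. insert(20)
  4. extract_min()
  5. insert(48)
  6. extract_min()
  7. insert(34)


insert(44) -> [44]
extract_min()->44, []
insert(20) -> [20]
extract_min()->20, []
insert(48) -> [48]
extract_min()->48, []
insert(34) -> [34]

Final heap: [34]


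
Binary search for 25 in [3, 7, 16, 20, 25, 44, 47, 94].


Step 1: lo=0, hi=7, mid=3, val=20
Step 2: lo=4, hi=7, mid=5, val=44
Step 3: lo=4, hi=4, mid=4, val=25

Found at index 4


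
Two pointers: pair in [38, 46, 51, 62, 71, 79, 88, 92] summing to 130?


lo=0(38)+hi=7(92)=130

Yes: 38+92=130


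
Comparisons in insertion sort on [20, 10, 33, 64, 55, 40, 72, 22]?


Algorithm: insertion sort
Input: [20, 10, 33, 64, 55, 40, 72, 22]
Sorted: [10, 20, 22, 33, 40, 55, 64, 72]

15


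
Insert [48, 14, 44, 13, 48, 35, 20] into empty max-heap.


Insert 48: [48]
Insert 14: [48, 14]
Insert 44: [48, 14, 44]
Insert 13: [48, 14, 44, 13]
Insert 48: [48, 48, 44, 13, 14]
Insert 35: [48, 48, 44, 13, 14, 35]
Insert 20: [48, 48, 44, 13, 14, 35, 20]

Final heap: [48, 48, 44, 13, 14, 35, 20]


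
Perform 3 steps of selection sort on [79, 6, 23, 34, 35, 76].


Initial: [79, 6, 23, 34, 35, 76]
Step 1: min=6 at 1
  Swap: [6, 79, 23, 34, 35, 76]
Step 2: min=23 at 2
  Swap: [6, 23, 79, 34, 35, 76]
Step 3: min=34 at 3
  Swap: [6, 23, 34, 79, 35, 76]

After 3 steps: [6, 23, 34, 79, 35, 76]


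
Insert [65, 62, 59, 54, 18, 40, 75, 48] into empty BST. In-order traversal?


Insert 65: root
Insert 62: L from 65
Insert 59: L from 65 -> L from 62
Insert 54: L from 65 -> L from 62 -> L from 59
Insert 18: L from 65 -> L from 62 -> L from 59 -> L from 54
Insert 40: L from 65 -> L from 62 -> L from 59 -> L from 54 -> R from 18
Insert 75: R from 65
Insert 48: L from 65 -> L from 62 -> L from 59 -> L from 54 -> R from 18 -> R from 40

In-order: [18, 40, 48, 54, 59, 62, 65, 75]


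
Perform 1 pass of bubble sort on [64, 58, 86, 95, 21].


Initial: [64, 58, 86, 95, 21]
Pass 1: [58, 64, 86, 21, 95] (2 swaps)

After 1 pass: [58, 64, 86, 21, 95]


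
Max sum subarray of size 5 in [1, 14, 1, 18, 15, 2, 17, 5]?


[0:5]: 49
[1:6]: 50
[2:7]: 53
[3:8]: 57

Max: 57 at [3:8]


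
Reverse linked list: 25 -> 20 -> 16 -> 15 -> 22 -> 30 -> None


Step 1: curr=25, set curr.next=prev(None) | reversed so far: 25
Step 2: curr=20, set curr.next=prev(25) | reversed so far: 20 -> 25
Step 3: curr=16, set curr.next=prev(20) | reversed so far: 16 -> 20 -> 25
Step 4: curr=15, set curr.next=prev(16) | reversed so far: 15 -> 16 -> 20 -> 25
Step 5: curr=22, set curr.next=prev(15) | reversed so far: 22 -> 15 -> 16 -> 20 -> 25
Step 6: curr=30, set curr.next=prev(22) | reversed so far: 30 -> 22 -> 15 -> 16 -> 20 -> 25

30 -> 22 -> 15 -> 16 -> 20 -> 25 -> None


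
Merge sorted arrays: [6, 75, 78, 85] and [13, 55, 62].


Take 6 from A
Take 13 from B
Take 55 from B
Take 62 from B

Merged: [6, 13, 55, 62, 75, 78, 85]


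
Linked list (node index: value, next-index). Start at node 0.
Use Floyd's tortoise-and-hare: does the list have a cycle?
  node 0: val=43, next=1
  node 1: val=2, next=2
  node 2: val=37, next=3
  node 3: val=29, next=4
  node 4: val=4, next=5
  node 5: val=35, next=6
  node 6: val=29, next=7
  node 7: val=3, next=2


Floyd's tortoise (slow, +1) and hare (fast, +2):
  init: slow=0, fast=0
  step 1: slow=1, fast=2
  step 2: slow=2, fast=4
  step 3: slow=3, fast=6
  step 4: slow=4, fast=2
  step 5: slow=5, fast=4
  step 6: slow=6, fast=6
  slow == fast at node 6: cycle detected

Cycle: yes


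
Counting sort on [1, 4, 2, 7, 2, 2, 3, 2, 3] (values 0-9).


Input: [1, 4, 2, 7, 2, 2, 3, 2, 3]
Counts: [0, 1, 4, 2, 1, 0, 0, 1, 0, 0]

Sorted: [1, 2, 2, 2, 2, 3, 3, 4, 7]


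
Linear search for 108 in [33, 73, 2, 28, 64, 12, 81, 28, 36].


i=0: 33!=108
i=1: 73!=108
i=2: 2!=108
i=3: 28!=108
i=4: 64!=108
i=5: 12!=108
i=6: 81!=108
i=7: 28!=108
i=8: 36!=108

Not found, 9 comps


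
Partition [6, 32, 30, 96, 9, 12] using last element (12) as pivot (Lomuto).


Pivot: 12
  6 <= 12: advance i (no swap)
  9 <= 12: swap -> [6, 9, 30, 96, 32, 12]
Place pivot at 2: [6, 9, 12, 96, 32, 30]

Partitioned: [6, 9, 12, 96, 32, 30]


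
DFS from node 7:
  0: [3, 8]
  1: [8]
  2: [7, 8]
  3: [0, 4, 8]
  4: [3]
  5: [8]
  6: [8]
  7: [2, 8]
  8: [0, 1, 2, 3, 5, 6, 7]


Visit 7, push [8, 2]
Visit 2, push [8]
Visit 8, push [6, 5, 3, 1, 0]
Visit 0, push [3]
Visit 3, push [4]
Visit 4, push []
Visit 1, push []
Visit 5, push []
Visit 6, push []

DFS order: [7, 2, 8, 0, 3, 4, 1, 5, 6]


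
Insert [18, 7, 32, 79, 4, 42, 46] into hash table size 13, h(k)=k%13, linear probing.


Insert 18: h=5 -> slot 5
Insert 7: h=7 -> slot 7
Insert 32: h=6 -> slot 6
Insert 79: h=1 -> slot 1
Insert 4: h=4 -> slot 4
Insert 42: h=3 -> slot 3
Insert 46: h=7, 1 probes -> slot 8

Table: [None, 79, None, 42, 4, 18, 32, 7, 46, None, None, None, None]


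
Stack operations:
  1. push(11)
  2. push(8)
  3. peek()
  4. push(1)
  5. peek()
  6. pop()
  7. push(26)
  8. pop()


push(11) -> [11]
push(8) -> [11, 8]
peek()->8
push(1) -> [11, 8, 1]
peek()->1
pop()->1, [11, 8]
push(26) -> [11, 8, 26]
pop()->26, [11, 8]

Final stack: [11, 8]


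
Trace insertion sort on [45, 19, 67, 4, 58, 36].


Initial: [45, 19, 67, 4, 58, 36]
Insert 19: [19, 45, 67, 4, 58, 36]
Insert 67: [19, 45, 67, 4, 58, 36]
Insert 4: [4, 19, 45, 67, 58, 36]
Insert 58: [4, 19, 45, 58, 67, 36]
Insert 36: [4, 19, 36, 45, 58, 67]

Sorted: [4, 19, 36, 45, 58, 67]


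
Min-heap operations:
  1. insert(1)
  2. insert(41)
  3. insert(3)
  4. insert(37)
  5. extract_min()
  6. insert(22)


insert(1) -> [1]
insert(41) -> [1, 41]
insert(3) -> [1, 41, 3]
insert(37) -> [1, 37, 3, 41]
extract_min()->1, [3, 37, 41]
insert(22) -> [3, 22, 41, 37]

Final heap: [3, 22, 41, 37]


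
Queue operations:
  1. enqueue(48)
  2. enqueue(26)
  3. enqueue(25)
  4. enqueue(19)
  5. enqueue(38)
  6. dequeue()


enqueue(48) -> [48]
enqueue(26) -> [48, 26]
enqueue(25) -> [48, 26, 25]
enqueue(19) -> [48, 26, 25, 19]
enqueue(38) -> [48, 26, 25, 19, 38]
dequeue()->48, [26, 25, 19, 38]

Final queue: [26, 25, 19, 38]


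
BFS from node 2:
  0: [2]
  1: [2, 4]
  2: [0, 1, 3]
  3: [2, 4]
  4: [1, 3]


Visit 2, enqueue [0, 1, 3]
Visit 0, enqueue []
Visit 1, enqueue [4]
Visit 3, enqueue []
Visit 4, enqueue []

BFS order: [2, 0, 1, 3, 4]


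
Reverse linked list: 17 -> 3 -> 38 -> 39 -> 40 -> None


Step 1: curr=17, set curr.next=prev(None) | reversed so far: 17
Step 2: curr=3, set curr.next=prev(17) | reversed so far: 3 -> 17
Step 3: curr=38, set curr.next=prev(3) | reversed so far: 38 -> 3 -> 17
Step 4: curr=39, set curr.next=prev(38) | reversed so far: 39 -> 38 -> 3 -> 17
Step 5: curr=40, set curr.next=prev(39) | reversed so far: 40 -> 39 -> 38 -> 3 -> 17

40 -> 39 -> 38 -> 3 -> 17 -> None


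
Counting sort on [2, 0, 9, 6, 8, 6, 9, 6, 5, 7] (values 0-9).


Input: [2, 0, 9, 6, 8, 6, 9, 6, 5, 7]
Counts: [1, 0, 1, 0, 0, 1, 3, 1, 1, 2]

Sorted: [0, 2, 5, 6, 6, 6, 7, 8, 9, 9]


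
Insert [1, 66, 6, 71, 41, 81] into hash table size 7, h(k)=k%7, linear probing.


Insert 1: h=1 -> slot 1
Insert 66: h=3 -> slot 3
Insert 6: h=6 -> slot 6
Insert 71: h=1, 1 probes -> slot 2
Insert 41: h=6, 1 probes -> slot 0
Insert 81: h=4 -> slot 4

Table: [41, 1, 71, 66, 81, None, 6]


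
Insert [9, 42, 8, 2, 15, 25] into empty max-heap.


Insert 9: [9]
Insert 42: [42, 9]
Insert 8: [42, 9, 8]
Insert 2: [42, 9, 8, 2]
Insert 15: [42, 15, 8, 2, 9]
Insert 25: [42, 15, 25, 2, 9, 8]

Final heap: [42, 15, 25, 2, 9, 8]


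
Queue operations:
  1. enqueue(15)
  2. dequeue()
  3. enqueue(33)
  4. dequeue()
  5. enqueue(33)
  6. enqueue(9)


enqueue(15) -> [15]
dequeue()->15, []
enqueue(33) -> [33]
dequeue()->33, []
enqueue(33) -> [33]
enqueue(9) -> [33, 9]

Final queue: [33, 9]


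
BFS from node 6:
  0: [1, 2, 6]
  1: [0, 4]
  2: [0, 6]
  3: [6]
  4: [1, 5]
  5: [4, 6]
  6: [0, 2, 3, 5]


Visit 6, enqueue [0, 2, 3, 5]
Visit 0, enqueue [1]
Visit 2, enqueue []
Visit 3, enqueue []
Visit 5, enqueue [4]
Visit 1, enqueue []
Visit 4, enqueue []

BFS order: [6, 0, 2, 3, 5, 1, 4]


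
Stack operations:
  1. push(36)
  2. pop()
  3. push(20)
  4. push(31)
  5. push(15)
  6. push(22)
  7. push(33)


push(36) -> [36]
pop()->36, []
push(20) -> [20]
push(31) -> [20, 31]
push(15) -> [20, 31, 15]
push(22) -> [20, 31, 15, 22]
push(33) -> [20, 31, 15, 22, 33]

Final stack: [20, 31, 15, 22, 33]


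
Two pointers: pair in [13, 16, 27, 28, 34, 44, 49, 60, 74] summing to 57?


lo=0(13)+hi=8(74)=87
lo=0(13)+hi=7(60)=73
lo=0(13)+hi=6(49)=62
lo=0(13)+hi=5(44)=57

Yes: 13+44=57


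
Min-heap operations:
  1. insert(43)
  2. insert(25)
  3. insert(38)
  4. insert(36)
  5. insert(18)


insert(43) -> [43]
insert(25) -> [25, 43]
insert(38) -> [25, 43, 38]
insert(36) -> [25, 36, 38, 43]
insert(18) -> [18, 25, 38, 43, 36]

Final heap: [18, 25, 38, 43, 36]


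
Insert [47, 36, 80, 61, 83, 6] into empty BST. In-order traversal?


Insert 47: root
Insert 36: L from 47
Insert 80: R from 47
Insert 61: R from 47 -> L from 80
Insert 83: R from 47 -> R from 80
Insert 6: L from 47 -> L from 36

In-order: [6, 36, 47, 61, 80, 83]


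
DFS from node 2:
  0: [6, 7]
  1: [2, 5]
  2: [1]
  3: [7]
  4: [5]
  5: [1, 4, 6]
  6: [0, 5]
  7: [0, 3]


Visit 2, push [1]
Visit 1, push [5]
Visit 5, push [6, 4]
Visit 4, push []
Visit 6, push [0]
Visit 0, push [7]
Visit 7, push [3]
Visit 3, push []

DFS order: [2, 1, 5, 4, 6, 0, 7, 3]


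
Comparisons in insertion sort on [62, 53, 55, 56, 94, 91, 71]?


Algorithm: insertion sort
Input: [62, 53, 55, 56, 94, 91, 71]
Sorted: [53, 55, 56, 62, 71, 91, 94]

11


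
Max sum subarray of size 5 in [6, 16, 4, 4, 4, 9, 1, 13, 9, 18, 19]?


[0:5]: 34
[1:6]: 37
[2:7]: 22
[3:8]: 31
[4:9]: 36
[5:10]: 50
[6:11]: 60

Max: 60 at [6:11]


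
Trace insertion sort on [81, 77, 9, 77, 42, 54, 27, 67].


Initial: [81, 77, 9, 77, 42, 54, 27, 67]
Insert 77: [77, 81, 9, 77, 42, 54, 27, 67]
Insert 9: [9, 77, 81, 77, 42, 54, 27, 67]
Insert 77: [9, 77, 77, 81, 42, 54, 27, 67]
Insert 42: [9, 42, 77, 77, 81, 54, 27, 67]
Insert 54: [9, 42, 54, 77, 77, 81, 27, 67]
Insert 27: [9, 27, 42, 54, 77, 77, 81, 67]
Insert 67: [9, 27, 42, 54, 67, 77, 77, 81]

Sorted: [9, 27, 42, 54, 67, 77, 77, 81]


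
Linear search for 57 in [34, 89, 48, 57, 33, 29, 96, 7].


i=0: 34!=57
i=1: 89!=57
i=2: 48!=57
i=3: 57==57 found!

Found at 3, 4 comps


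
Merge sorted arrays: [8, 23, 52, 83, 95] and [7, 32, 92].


Take 7 from B
Take 8 from A
Take 23 from A
Take 32 from B
Take 52 from A
Take 83 from A
Take 92 from B

Merged: [7, 8, 23, 32, 52, 83, 92, 95]


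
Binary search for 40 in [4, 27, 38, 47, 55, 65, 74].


Step 1: lo=0, hi=6, mid=3, val=47
Step 2: lo=0, hi=2, mid=1, val=27
Step 3: lo=2, hi=2, mid=2, val=38

Not found


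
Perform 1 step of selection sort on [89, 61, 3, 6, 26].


Initial: [89, 61, 3, 6, 26]
Step 1: min=3 at 2
  Swap: [3, 61, 89, 6, 26]

After 1 step: [3, 61, 89, 6, 26]


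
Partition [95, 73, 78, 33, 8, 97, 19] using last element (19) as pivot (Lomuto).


Pivot: 19
  8 <= 19: swap -> [8, 73, 78, 33, 95, 97, 19]
Place pivot at 1: [8, 19, 78, 33, 95, 97, 73]

Partitioned: [8, 19, 78, 33, 95, 97, 73]


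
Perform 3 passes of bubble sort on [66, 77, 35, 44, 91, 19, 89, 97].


Initial: [66, 77, 35, 44, 91, 19, 89, 97]
Pass 1: [66, 35, 44, 77, 19, 89, 91, 97] (4 swaps)
Pass 2: [35, 44, 66, 19, 77, 89, 91, 97] (3 swaps)
Pass 3: [35, 44, 19, 66, 77, 89, 91, 97] (1 swaps)

After 3 passes: [35, 44, 19, 66, 77, 89, 91, 97]


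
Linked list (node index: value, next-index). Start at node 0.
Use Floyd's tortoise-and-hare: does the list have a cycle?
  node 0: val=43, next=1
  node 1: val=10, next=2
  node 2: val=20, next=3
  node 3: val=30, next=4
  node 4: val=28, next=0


Floyd's tortoise (slow, +1) and hare (fast, +2):
  init: slow=0, fast=0
  step 1: slow=1, fast=2
  step 2: slow=2, fast=4
  step 3: slow=3, fast=1
  step 4: slow=4, fast=3
  step 5: slow=0, fast=0
  slow == fast at node 0: cycle detected

Cycle: yes


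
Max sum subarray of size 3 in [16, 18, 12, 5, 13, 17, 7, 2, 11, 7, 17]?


[0:3]: 46
[1:4]: 35
[2:5]: 30
[3:6]: 35
[4:7]: 37
[5:8]: 26
[6:9]: 20
[7:10]: 20
[8:11]: 35

Max: 46 at [0:3]


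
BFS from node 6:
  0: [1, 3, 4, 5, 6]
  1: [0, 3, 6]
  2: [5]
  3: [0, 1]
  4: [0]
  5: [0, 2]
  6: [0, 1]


Visit 6, enqueue [0, 1]
Visit 0, enqueue [3, 4, 5]
Visit 1, enqueue []
Visit 3, enqueue []
Visit 4, enqueue []
Visit 5, enqueue [2]
Visit 2, enqueue []

BFS order: [6, 0, 1, 3, 4, 5, 2]


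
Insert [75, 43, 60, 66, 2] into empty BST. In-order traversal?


Insert 75: root
Insert 43: L from 75
Insert 60: L from 75 -> R from 43
Insert 66: L from 75 -> R from 43 -> R from 60
Insert 2: L from 75 -> L from 43

In-order: [2, 43, 60, 66, 75]


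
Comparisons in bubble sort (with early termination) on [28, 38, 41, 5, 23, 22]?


Algorithm: bubble sort (with early termination)
Input: [28, 38, 41, 5, 23, 22]
Sorted: [5, 22, 23, 28, 38, 41]

15


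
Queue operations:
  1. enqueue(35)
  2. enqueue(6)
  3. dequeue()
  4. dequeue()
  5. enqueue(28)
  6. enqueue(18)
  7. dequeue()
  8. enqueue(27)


enqueue(35) -> [35]
enqueue(6) -> [35, 6]
dequeue()->35, [6]
dequeue()->6, []
enqueue(28) -> [28]
enqueue(18) -> [28, 18]
dequeue()->28, [18]
enqueue(27) -> [18, 27]

Final queue: [18, 27]


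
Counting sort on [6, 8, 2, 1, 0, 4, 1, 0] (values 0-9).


Input: [6, 8, 2, 1, 0, 4, 1, 0]
Counts: [2, 2, 1, 0, 1, 0, 1, 0, 1, 0]

Sorted: [0, 0, 1, 1, 2, 4, 6, 8]


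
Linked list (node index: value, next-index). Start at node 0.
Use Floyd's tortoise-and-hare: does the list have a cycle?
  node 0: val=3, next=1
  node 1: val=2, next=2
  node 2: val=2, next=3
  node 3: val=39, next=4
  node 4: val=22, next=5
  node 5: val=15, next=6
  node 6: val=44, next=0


Floyd's tortoise (slow, +1) and hare (fast, +2):
  init: slow=0, fast=0
  step 1: slow=1, fast=2
  step 2: slow=2, fast=4
  step 3: slow=3, fast=6
  step 4: slow=4, fast=1
  step 5: slow=5, fast=3
  step 6: slow=6, fast=5
  step 7: slow=0, fast=0
  slow == fast at node 0: cycle detected

Cycle: yes


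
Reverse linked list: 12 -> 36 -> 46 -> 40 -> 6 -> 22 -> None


Step 1: curr=12, set curr.next=prev(None) | reversed so far: 12
Step 2: curr=36, set curr.next=prev(12) | reversed so far: 36 -> 12
Step 3: curr=46, set curr.next=prev(36) | reversed so far: 46 -> 36 -> 12
Step 4: curr=40, set curr.next=prev(46) | reversed so far: 40 -> 46 -> 36 -> 12
Step 5: curr=6, set curr.next=prev(40) | reversed so far: 6 -> 40 -> 46 -> 36 -> 12
Step 6: curr=22, set curr.next=prev(6) | reversed so far: 22 -> 6 -> 40 -> 46 -> 36 -> 12

22 -> 6 -> 40 -> 46 -> 36 -> 12 -> None


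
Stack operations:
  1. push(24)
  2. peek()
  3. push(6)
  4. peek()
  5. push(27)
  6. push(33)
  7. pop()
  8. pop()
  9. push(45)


push(24) -> [24]
peek()->24
push(6) -> [24, 6]
peek()->6
push(27) -> [24, 6, 27]
push(33) -> [24, 6, 27, 33]
pop()->33, [24, 6, 27]
pop()->27, [24, 6]
push(45) -> [24, 6, 45]

Final stack: [24, 6, 45]


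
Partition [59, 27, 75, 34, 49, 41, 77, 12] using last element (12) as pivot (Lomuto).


Pivot: 12
Place pivot at 0: [12, 27, 75, 34, 49, 41, 77, 59]

Partitioned: [12, 27, 75, 34, 49, 41, 77, 59]


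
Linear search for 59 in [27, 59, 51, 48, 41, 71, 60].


i=0: 27!=59
i=1: 59==59 found!

Found at 1, 2 comps


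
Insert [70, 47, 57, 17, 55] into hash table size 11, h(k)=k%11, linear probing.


Insert 70: h=4 -> slot 4
Insert 47: h=3 -> slot 3
Insert 57: h=2 -> slot 2
Insert 17: h=6 -> slot 6
Insert 55: h=0 -> slot 0

Table: [55, None, 57, 47, 70, None, 17, None, None, None, None]


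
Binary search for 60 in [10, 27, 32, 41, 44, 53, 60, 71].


Step 1: lo=0, hi=7, mid=3, val=41
Step 2: lo=4, hi=7, mid=5, val=53
Step 3: lo=6, hi=7, mid=6, val=60

Found at index 6


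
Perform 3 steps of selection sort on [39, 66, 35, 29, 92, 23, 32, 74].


Initial: [39, 66, 35, 29, 92, 23, 32, 74]
Step 1: min=23 at 5
  Swap: [23, 66, 35, 29, 92, 39, 32, 74]
Step 2: min=29 at 3
  Swap: [23, 29, 35, 66, 92, 39, 32, 74]
Step 3: min=32 at 6
  Swap: [23, 29, 32, 66, 92, 39, 35, 74]

After 3 steps: [23, 29, 32, 66, 92, 39, 35, 74]


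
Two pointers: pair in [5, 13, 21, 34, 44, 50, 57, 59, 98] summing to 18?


lo=0(5)+hi=8(98)=103
lo=0(5)+hi=7(59)=64
lo=0(5)+hi=6(57)=62
lo=0(5)+hi=5(50)=55
lo=0(5)+hi=4(44)=49
lo=0(5)+hi=3(34)=39
lo=0(5)+hi=2(21)=26
lo=0(5)+hi=1(13)=18

Yes: 5+13=18


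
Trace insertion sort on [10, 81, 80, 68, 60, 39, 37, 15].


Initial: [10, 81, 80, 68, 60, 39, 37, 15]
Insert 81: [10, 81, 80, 68, 60, 39, 37, 15]
Insert 80: [10, 80, 81, 68, 60, 39, 37, 15]
Insert 68: [10, 68, 80, 81, 60, 39, 37, 15]
Insert 60: [10, 60, 68, 80, 81, 39, 37, 15]
Insert 39: [10, 39, 60, 68, 80, 81, 37, 15]
Insert 37: [10, 37, 39, 60, 68, 80, 81, 15]
Insert 15: [10, 15, 37, 39, 60, 68, 80, 81]

Sorted: [10, 15, 37, 39, 60, 68, 80, 81]


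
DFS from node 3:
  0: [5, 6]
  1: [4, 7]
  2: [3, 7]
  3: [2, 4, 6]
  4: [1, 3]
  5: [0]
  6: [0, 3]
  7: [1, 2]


Visit 3, push [6, 4, 2]
Visit 2, push [7]
Visit 7, push [1]
Visit 1, push [4]
Visit 4, push []
Visit 6, push [0]
Visit 0, push [5]
Visit 5, push []

DFS order: [3, 2, 7, 1, 4, 6, 0, 5]


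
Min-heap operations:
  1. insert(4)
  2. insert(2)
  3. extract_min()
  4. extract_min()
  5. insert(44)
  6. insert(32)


insert(4) -> [4]
insert(2) -> [2, 4]
extract_min()->2, [4]
extract_min()->4, []
insert(44) -> [44]
insert(32) -> [32, 44]

Final heap: [32, 44]


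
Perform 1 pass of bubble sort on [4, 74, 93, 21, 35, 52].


Initial: [4, 74, 93, 21, 35, 52]
Pass 1: [4, 74, 21, 35, 52, 93] (3 swaps)

After 1 pass: [4, 74, 21, 35, 52, 93]


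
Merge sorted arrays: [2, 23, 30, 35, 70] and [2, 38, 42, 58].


Take 2 from A
Take 2 from B
Take 23 from A
Take 30 from A
Take 35 from A
Take 38 from B
Take 42 from B
Take 58 from B

Merged: [2, 2, 23, 30, 35, 38, 42, 58, 70]


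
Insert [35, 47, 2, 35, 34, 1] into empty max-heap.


Insert 35: [35]
Insert 47: [47, 35]
Insert 2: [47, 35, 2]
Insert 35: [47, 35, 2, 35]
Insert 34: [47, 35, 2, 35, 34]
Insert 1: [47, 35, 2, 35, 34, 1]

Final heap: [47, 35, 2, 35, 34, 1]


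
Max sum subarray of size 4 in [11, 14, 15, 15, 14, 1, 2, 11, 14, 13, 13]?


[0:4]: 55
[1:5]: 58
[2:6]: 45
[3:7]: 32
[4:8]: 28
[5:9]: 28
[6:10]: 40
[7:11]: 51

Max: 58 at [1:5]


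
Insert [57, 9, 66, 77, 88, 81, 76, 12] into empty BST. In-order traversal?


Insert 57: root
Insert 9: L from 57
Insert 66: R from 57
Insert 77: R from 57 -> R from 66
Insert 88: R from 57 -> R from 66 -> R from 77
Insert 81: R from 57 -> R from 66 -> R from 77 -> L from 88
Insert 76: R from 57 -> R from 66 -> L from 77
Insert 12: L from 57 -> R from 9

In-order: [9, 12, 57, 66, 76, 77, 81, 88]


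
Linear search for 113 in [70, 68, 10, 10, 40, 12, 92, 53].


i=0: 70!=113
i=1: 68!=113
i=2: 10!=113
i=3: 10!=113
i=4: 40!=113
i=5: 12!=113
i=6: 92!=113
i=7: 53!=113

Not found, 8 comps


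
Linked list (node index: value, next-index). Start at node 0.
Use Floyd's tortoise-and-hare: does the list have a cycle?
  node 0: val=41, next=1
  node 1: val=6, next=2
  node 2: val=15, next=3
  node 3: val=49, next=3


Floyd's tortoise (slow, +1) and hare (fast, +2):
  init: slow=0, fast=0
  step 1: slow=1, fast=2
  step 2: slow=2, fast=3
  step 3: slow=3, fast=3
  slow == fast at node 3: cycle detected

Cycle: yes


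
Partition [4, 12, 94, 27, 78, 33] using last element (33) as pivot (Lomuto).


Pivot: 33
  4 <= 33: advance i (no swap)
  12 <= 33: advance i (no swap)
  27 <= 33: swap -> [4, 12, 27, 94, 78, 33]
Place pivot at 3: [4, 12, 27, 33, 78, 94]

Partitioned: [4, 12, 27, 33, 78, 94]


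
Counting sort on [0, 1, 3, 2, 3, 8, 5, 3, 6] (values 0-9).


Input: [0, 1, 3, 2, 3, 8, 5, 3, 6]
Counts: [1, 1, 1, 3, 0, 1, 1, 0, 1, 0]

Sorted: [0, 1, 2, 3, 3, 3, 5, 6, 8]


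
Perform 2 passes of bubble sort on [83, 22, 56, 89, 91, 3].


Initial: [83, 22, 56, 89, 91, 3]
Pass 1: [22, 56, 83, 89, 3, 91] (3 swaps)
Pass 2: [22, 56, 83, 3, 89, 91] (1 swaps)

After 2 passes: [22, 56, 83, 3, 89, 91]


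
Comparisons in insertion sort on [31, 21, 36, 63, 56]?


Algorithm: insertion sort
Input: [31, 21, 36, 63, 56]
Sorted: [21, 31, 36, 56, 63]

5


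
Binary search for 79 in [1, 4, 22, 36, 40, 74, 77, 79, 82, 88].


Step 1: lo=0, hi=9, mid=4, val=40
Step 2: lo=5, hi=9, mid=7, val=79

Found at index 7


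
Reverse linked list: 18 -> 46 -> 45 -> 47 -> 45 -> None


Step 1: curr=18, set curr.next=prev(None) | reversed so far: 18
Step 2: curr=46, set curr.next=prev(18) | reversed so far: 46 -> 18
Step 3: curr=45, set curr.next=prev(46) | reversed so far: 45 -> 46 -> 18
Step 4: curr=47, set curr.next=prev(45) | reversed so far: 47 -> 45 -> 46 -> 18
Step 5: curr=45, set curr.next=prev(47) | reversed so far: 45 -> 47 -> 45 -> 46 -> 18

45 -> 47 -> 45 -> 46 -> 18 -> None


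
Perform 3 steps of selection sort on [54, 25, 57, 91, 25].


Initial: [54, 25, 57, 91, 25]
Step 1: min=25 at 1
  Swap: [25, 54, 57, 91, 25]
Step 2: min=25 at 4
  Swap: [25, 25, 57, 91, 54]
Step 3: min=54 at 4
  Swap: [25, 25, 54, 91, 57]

After 3 steps: [25, 25, 54, 91, 57]


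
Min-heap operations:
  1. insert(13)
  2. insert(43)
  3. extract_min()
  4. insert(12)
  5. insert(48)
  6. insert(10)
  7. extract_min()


insert(13) -> [13]
insert(43) -> [13, 43]
extract_min()->13, [43]
insert(12) -> [12, 43]
insert(48) -> [12, 43, 48]
insert(10) -> [10, 12, 48, 43]
extract_min()->10, [12, 43, 48]

Final heap: [12, 43, 48]


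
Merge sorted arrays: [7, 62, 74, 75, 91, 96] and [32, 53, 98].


Take 7 from A
Take 32 from B
Take 53 from B
Take 62 from A
Take 74 from A
Take 75 from A
Take 91 from A
Take 96 from A

Merged: [7, 32, 53, 62, 74, 75, 91, 96, 98]


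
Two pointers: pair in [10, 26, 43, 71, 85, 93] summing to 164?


lo=0(10)+hi=5(93)=103
lo=1(26)+hi=5(93)=119
lo=2(43)+hi=5(93)=136
lo=3(71)+hi=5(93)=164

Yes: 71+93=164
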